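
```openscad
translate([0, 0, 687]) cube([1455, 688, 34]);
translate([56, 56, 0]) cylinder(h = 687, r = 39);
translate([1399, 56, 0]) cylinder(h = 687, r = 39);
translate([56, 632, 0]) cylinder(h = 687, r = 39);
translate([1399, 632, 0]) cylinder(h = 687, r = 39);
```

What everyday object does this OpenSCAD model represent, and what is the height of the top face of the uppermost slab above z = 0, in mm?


A table. The table height is 721 mm.

A 1455×688×34 slab sits at z = 687 on four Ø78 mm round legs — a table. The top surface is at 687 + 34 = 721 mm.


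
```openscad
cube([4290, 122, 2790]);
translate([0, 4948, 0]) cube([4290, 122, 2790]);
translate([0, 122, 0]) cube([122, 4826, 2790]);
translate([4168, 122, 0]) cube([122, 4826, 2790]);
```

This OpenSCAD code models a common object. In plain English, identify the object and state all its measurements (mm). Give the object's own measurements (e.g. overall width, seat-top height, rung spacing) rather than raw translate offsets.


The wall frame of a small rectangular building: four walls, each 2790 mm tall and 122 mm thick, enclosing a footprint 4290 mm (x) by 5070 mm (y) outside-to-outside, with no floor or roof. The front and back walls (the −y and +y sides) span the full width; the two side walls fit between them.


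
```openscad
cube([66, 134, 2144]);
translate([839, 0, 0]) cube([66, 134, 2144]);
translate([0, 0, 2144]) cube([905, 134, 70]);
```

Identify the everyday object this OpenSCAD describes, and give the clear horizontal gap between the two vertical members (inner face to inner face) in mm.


A door frame. The clear opening width is 773 mm.

Two 2144 mm tall posts with a header on top — a door frame. The left jamb is 66 mm wide at x = 0; the right jamb starts at x = 839. The clear opening is 839 − 66 = 773 mm.


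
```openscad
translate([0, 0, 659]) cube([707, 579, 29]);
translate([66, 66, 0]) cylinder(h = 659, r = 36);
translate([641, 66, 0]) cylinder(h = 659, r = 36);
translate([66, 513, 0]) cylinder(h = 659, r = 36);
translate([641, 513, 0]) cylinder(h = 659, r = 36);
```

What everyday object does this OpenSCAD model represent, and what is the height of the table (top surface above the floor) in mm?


A table. The table height is 688 mm.

A 707×579×29 slab sits at z = 659 on four Ø72 mm round legs — a table. The top surface is at 659 + 29 = 688 mm.


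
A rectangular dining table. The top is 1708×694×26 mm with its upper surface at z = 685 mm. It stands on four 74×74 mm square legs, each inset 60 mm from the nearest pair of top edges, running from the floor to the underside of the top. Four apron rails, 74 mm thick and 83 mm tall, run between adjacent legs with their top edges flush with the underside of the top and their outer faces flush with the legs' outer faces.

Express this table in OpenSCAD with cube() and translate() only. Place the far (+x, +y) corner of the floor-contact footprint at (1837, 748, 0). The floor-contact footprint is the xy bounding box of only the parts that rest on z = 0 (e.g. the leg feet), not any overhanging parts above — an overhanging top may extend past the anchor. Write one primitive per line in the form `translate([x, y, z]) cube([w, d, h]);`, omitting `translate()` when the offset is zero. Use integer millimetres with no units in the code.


translate([189, 114, 659]) cube([1708, 694, 26]);
translate([249, 174, 0]) cube([74, 74, 659]);
translate([1763, 174, 0]) cube([74, 74, 659]);
translate([249, 674, 0]) cube([74, 74, 659]);
translate([1763, 674, 0]) cube([74, 74, 659]);
translate([323, 174, 576]) cube([1440, 74, 83]);
translate([323, 674, 576]) cube([1440, 74, 83]);
translate([249, 248, 576]) cube([74, 426, 83]);
translate([1763, 248, 576]) cube([74, 426, 83]);


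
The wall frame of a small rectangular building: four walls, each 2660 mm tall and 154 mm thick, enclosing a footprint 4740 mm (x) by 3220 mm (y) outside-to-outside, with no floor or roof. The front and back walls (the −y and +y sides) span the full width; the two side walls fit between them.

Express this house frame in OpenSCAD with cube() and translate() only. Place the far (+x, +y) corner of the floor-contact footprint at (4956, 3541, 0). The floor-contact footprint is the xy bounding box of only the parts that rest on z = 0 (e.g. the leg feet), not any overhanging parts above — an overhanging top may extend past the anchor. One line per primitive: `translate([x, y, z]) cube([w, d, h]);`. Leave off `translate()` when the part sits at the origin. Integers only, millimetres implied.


translate([216, 321, 0]) cube([4740, 154, 2660]);
translate([216, 3387, 0]) cube([4740, 154, 2660]);
translate([216, 475, 0]) cube([154, 2912, 2660]);
translate([4802, 475, 0]) cube([154, 2912, 2660]);


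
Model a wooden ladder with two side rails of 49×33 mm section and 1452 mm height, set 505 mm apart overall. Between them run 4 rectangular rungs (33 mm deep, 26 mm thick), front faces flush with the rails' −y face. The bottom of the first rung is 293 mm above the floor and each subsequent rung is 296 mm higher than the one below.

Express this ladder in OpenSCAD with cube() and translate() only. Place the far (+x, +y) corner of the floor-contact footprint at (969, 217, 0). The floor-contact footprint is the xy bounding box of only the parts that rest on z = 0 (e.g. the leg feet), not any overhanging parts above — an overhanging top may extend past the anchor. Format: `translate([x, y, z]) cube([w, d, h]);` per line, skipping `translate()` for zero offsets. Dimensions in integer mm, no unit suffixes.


translate([464, 184, 0]) cube([49, 33, 1452]);
translate([920, 184, 0]) cube([49, 33, 1452]);
translate([513, 184, 293]) cube([407, 33, 26]);
translate([513, 184, 589]) cube([407, 33, 26]);
translate([513, 184, 885]) cube([407, 33, 26]);
translate([513, 184, 1181]) cube([407, 33, 26]);


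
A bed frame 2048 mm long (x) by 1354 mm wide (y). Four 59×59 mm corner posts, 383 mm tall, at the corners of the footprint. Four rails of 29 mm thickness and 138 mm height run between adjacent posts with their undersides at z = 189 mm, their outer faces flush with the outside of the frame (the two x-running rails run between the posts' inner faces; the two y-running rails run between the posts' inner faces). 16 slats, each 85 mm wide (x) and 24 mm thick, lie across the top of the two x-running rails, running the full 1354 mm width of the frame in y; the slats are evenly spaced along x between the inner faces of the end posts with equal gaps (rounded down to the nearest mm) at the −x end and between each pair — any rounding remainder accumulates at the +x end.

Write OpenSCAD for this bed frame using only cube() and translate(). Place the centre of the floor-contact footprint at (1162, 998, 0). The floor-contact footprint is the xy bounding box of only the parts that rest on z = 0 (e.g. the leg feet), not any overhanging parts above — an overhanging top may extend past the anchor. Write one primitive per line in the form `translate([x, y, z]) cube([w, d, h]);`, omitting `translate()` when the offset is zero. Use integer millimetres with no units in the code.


// slat z = rail_z + rail_h = 189 + 138 = 327
// slat gap = ⌊(1930 − 16·85) / 17⌋ = 33
translate([138, 321, 0]) cube([59, 59, 383]);
translate([138, 1616, 0]) cube([59, 59, 383]);
translate([2127, 321, 0]) cube([59, 59, 383]);
translate([2127, 1616, 0]) cube([59, 59, 383]);
translate([197, 321, 189]) cube([1930, 29, 138]);
translate([197, 1646, 189]) cube([1930, 29, 138]);
translate([138, 380, 189]) cube([29, 1236, 138]);
translate([2157, 380, 189]) cube([29, 1236, 138]);
translate([230, 321, 327]) cube([85, 1354, 24]);
translate([348, 321, 327]) cube([85, 1354, 24]);
translate([466, 321, 327]) cube([85, 1354, 24]);
translate([584, 321, 327]) cube([85, 1354, 24]);
translate([702, 321, 327]) cube([85, 1354, 24]);
translate([820, 321, 327]) cube([85, 1354, 24]);
translate([938, 321, 327]) cube([85, 1354, 24]);
translate([1056, 321, 327]) cube([85, 1354, 24]);
translate([1174, 321, 327]) cube([85, 1354, 24]);
translate([1292, 321, 327]) cube([85, 1354, 24]);
translate([1410, 321, 327]) cube([85, 1354, 24]);
translate([1528, 321, 327]) cube([85, 1354, 24]);
translate([1646, 321, 327]) cube([85, 1354, 24]);
translate([1764, 321, 327]) cube([85, 1354, 24]);
translate([1882, 321, 327]) cube([85, 1354, 24]);
translate([2000, 321, 327]) cube([85, 1354, 24]);


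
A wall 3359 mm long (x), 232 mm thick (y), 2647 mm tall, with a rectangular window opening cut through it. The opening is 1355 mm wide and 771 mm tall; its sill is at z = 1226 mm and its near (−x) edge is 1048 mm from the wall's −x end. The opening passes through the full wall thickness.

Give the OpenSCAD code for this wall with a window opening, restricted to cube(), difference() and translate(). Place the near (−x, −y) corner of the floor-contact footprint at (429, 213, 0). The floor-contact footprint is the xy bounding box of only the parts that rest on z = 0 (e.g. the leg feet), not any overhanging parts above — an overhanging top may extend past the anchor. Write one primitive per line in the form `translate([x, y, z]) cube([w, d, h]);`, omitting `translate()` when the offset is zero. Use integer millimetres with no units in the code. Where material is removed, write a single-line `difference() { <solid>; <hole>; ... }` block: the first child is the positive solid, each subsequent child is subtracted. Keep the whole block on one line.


difference() { translate([429, 213, 0]) cube([3359, 232, 2647]); translate([1477, 213, 1226]) cube([1355, 232, 771]); }


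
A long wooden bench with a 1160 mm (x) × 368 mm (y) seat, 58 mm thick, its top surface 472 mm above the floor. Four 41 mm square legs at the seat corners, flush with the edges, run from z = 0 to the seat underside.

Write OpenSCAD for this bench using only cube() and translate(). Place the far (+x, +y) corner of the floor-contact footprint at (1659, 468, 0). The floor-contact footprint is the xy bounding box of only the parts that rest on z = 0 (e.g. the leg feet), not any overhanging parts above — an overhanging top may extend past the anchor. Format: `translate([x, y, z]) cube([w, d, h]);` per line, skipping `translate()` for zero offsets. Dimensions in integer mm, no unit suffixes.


translate([499, 100, 414]) cube([1160, 368, 58]);
translate([499, 100, 0]) cube([41, 41, 414]);
translate([499, 427, 0]) cube([41, 41, 414]);
translate([1618, 100, 0]) cube([41, 41, 414]);
translate([1618, 427, 0]) cube([41, 41, 414]);


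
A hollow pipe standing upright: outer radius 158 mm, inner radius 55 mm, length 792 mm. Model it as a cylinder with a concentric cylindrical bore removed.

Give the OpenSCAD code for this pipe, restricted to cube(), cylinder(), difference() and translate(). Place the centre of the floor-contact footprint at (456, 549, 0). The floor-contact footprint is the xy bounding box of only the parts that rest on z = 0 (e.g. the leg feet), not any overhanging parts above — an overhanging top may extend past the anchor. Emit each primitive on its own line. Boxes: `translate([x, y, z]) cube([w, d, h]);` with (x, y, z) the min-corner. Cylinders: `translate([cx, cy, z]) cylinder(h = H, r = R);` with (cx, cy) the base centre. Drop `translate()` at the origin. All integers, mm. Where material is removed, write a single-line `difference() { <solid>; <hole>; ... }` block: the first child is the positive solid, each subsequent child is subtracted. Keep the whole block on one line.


difference() { translate([456, 549, 0]) cylinder(h = 792, r = 158); translate([456, 549, 0]) cylinder(h = 792, r = 55); }


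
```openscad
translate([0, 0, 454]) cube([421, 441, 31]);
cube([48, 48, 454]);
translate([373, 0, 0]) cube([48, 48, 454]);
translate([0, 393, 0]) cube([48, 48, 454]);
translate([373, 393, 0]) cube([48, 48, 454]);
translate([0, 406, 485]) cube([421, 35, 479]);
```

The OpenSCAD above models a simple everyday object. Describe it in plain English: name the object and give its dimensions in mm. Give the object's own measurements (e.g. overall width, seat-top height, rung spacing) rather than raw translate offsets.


A chair. The seat is a 421×441×31 mm slab with its top at z = 485 mm, on four 48×48 mm corner legs (flush with the seat edges, standing on z = 0). A flat backrest 35 mm thick, 479 mm tall, spans the full seat width and rises from the seat top along its +y edge, rear face flush with the rear of the seat.


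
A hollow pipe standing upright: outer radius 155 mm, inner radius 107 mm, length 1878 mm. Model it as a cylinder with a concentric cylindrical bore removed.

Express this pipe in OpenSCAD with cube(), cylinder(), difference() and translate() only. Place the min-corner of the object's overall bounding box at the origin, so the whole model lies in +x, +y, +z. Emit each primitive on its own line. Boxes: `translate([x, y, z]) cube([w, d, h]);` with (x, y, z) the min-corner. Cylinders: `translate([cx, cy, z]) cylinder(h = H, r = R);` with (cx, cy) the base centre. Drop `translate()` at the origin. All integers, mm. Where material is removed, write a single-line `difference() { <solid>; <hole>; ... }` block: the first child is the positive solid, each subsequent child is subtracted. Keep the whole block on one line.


difference() { translate([155, 155, 0]) cylinder(h = 1878, r = 155); translate([155, 155, 0]) cylinder(h = 1878, r = 107); }


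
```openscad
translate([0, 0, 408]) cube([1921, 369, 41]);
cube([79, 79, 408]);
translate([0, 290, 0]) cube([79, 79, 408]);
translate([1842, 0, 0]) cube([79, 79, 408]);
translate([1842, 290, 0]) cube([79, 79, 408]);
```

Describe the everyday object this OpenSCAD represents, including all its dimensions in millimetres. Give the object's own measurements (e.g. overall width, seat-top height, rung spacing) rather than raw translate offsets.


A long wooden bench with a 1921 mm (x) × 369 mm (y) seat, 41 mm thick, its top surface 449 mm above the floor. Four 79 mm square legs at the seat corners, flush with the edges, run from z = 0 to the seat underside.


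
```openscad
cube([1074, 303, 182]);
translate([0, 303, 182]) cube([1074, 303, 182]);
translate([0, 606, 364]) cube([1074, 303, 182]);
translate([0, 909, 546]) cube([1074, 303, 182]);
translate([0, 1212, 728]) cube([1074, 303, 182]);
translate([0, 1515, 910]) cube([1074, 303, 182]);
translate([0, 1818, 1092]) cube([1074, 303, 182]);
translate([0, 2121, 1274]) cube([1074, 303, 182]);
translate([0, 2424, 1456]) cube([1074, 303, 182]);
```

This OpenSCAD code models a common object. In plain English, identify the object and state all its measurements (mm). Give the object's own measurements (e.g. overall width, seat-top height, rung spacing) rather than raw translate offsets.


A straight staircase of 9 solid steps. Each step is 1074 mm wide (x), 303 mm deep (y, the going) and 182 mm tall (the rise). The first step rests on the floor; each subsequent step sits one going further in +y and one rise higher in +z, directly behind and above the previous step with no overlap.


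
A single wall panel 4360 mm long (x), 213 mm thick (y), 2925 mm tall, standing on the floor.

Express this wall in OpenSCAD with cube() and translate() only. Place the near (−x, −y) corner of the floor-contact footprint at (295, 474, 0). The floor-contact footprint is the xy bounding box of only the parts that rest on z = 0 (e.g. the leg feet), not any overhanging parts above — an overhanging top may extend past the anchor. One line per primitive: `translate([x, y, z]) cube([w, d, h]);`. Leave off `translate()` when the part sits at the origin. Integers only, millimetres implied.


translate([295, 474, 0]) cube([4360, 213, 2925]);


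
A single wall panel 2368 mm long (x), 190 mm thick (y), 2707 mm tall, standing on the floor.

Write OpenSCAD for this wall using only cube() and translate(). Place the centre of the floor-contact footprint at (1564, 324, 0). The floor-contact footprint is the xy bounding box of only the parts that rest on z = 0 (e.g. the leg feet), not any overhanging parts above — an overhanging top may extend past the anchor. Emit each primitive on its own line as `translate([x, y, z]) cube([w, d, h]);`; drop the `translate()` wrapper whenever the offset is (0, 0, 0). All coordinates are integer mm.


translate([380, 229, 0]) cube([2368, 190, 2707]);


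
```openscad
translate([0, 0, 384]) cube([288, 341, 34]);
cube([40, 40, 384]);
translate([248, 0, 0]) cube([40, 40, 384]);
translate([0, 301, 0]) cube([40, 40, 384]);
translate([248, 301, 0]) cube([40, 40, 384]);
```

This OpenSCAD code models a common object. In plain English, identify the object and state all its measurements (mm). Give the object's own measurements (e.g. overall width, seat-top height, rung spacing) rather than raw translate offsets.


A simple wooden stool: a rectangular seat 288 mm (x) by 341 mm (y), 34 mm thick, top face at z = 418 mm, on four square legs, each 40×40 mm in cross-section. The legs rest on z = 0, each flush with a corner of the seat.


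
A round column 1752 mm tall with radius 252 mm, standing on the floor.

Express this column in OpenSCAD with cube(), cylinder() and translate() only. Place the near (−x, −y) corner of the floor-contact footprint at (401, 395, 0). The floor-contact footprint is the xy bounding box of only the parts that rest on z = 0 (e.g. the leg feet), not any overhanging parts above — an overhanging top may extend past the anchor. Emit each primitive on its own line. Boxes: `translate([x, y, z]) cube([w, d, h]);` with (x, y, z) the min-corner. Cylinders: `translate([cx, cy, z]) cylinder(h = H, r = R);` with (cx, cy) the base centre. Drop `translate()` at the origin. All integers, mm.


translate([653, 647, 0]) cylinder(h = 1752, r = 252);


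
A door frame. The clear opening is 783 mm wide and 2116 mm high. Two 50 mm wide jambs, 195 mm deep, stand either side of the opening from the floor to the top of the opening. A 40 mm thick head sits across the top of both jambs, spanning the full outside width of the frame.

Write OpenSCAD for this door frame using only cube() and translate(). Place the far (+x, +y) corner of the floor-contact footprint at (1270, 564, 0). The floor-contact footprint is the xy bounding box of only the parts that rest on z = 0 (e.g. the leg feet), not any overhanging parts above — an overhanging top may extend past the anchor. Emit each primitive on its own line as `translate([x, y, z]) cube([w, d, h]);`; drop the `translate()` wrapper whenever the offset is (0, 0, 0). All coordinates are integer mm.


translate([387, 369, 0]) cube([50, 195, 2116]);
translate([1220, 369, 0]) cube([50, 195, 2116]);
translate([387, 369, 2116]) cube([883, 195, 40]);


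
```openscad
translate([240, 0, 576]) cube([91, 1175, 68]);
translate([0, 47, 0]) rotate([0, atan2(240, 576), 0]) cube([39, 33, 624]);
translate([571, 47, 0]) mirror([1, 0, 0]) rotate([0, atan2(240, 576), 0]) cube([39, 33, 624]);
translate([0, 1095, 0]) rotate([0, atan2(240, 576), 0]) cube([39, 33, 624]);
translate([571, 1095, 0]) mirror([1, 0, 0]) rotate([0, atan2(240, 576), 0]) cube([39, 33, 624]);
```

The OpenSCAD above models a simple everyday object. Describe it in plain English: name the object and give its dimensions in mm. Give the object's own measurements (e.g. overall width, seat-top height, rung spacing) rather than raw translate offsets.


A sawhorse. A 91×1175×68 mm beam (x, y, z) sits on two A-frame leg pairs. Each pair is two raked legs of 39×33 mm section (33 mm along y) splaying symmetrically in x. Each leg rises 576 mm vertically over 240 mm of horizontal reach and is 624 mm long along its own axis. Every leg's outer bottom edge rests on the floor and its outer top edge meets a bottom edge of the beam — the left legs (tilting toward +x) meet the beam's −x bottom edge, the right legs (their mirror images, tilting toward −x) meet its +x bottom edge — so the leg tops tuck under the beam, the beam's underside is 576 mm above the floor, and the feet are 571 mm apart outside-to-outside with the beam centred between them. The two leg pairs are set in 47 mm from either end of the beam.


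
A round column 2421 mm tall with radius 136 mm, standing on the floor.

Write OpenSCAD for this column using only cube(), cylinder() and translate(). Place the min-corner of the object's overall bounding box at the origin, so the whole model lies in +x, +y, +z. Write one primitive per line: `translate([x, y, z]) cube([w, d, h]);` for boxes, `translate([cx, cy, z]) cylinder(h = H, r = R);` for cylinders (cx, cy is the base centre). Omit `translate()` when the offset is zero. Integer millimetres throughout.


translate([136, 136, 0]) cylinder(h = 2421, r = 136);


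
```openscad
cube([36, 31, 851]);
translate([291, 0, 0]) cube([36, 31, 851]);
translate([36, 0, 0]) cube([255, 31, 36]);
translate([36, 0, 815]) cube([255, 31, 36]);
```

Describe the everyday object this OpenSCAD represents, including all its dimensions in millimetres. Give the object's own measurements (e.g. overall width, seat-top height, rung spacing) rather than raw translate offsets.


A rectangular picture frame lying in the x–z plane (depth along y). The opening is 255 mm wide (x) by 779 mm tall (z), surrounded by a border 36 mm wide on all four sides. The frame is 31 mm deep and is made of two full-height vertical stiles with two horizontal rails fitted between them.


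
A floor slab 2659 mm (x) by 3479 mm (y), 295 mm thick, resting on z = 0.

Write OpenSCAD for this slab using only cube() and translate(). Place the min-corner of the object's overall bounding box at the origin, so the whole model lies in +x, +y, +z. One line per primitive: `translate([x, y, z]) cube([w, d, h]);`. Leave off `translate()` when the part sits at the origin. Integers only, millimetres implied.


cube([2659, 3479, 295]);


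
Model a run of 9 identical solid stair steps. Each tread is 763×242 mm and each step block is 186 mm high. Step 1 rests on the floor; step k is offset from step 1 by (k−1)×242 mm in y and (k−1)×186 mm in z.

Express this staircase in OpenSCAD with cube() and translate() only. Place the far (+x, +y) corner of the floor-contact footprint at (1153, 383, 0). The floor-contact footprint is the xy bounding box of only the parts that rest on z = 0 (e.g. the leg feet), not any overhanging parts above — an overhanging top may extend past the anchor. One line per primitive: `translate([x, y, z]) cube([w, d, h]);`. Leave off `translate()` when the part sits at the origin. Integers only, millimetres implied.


translate([390, 141, 0]) cube([763, 242, 186]);
translate([390, 383, 186]) cube([763, 242, 186]);
translate([390, 625, 372]) cube([763, 242, 186]);
translate([390, 867, 558]) cube([763, 242, 186]);
translate([390, 1109, 744]) cube([763, 242, 186]);
translate([390, 1351, 930]) cube([763, 242, 186]);
translate([390, 1593, 1116]) cube([763, 242, 186]);
translate([390, 1835, 1302]) cube([763, 242, 186]);
translate([390, 2077, 1488]) cube([763, 242, 186]);


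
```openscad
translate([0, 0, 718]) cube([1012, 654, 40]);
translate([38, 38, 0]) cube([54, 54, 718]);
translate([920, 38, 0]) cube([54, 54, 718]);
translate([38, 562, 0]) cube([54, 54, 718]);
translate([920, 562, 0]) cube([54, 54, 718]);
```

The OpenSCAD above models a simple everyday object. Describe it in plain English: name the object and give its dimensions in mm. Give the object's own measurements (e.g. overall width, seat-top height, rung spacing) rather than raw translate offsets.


A rectangular dining table. The top is 1012×654×40 mm with its upper surface at z = 758 mm. It stands on four 54×54 mm square legs, each inset 38 mm from the nearest pair of top edges, running from the floor to the underside of the top.


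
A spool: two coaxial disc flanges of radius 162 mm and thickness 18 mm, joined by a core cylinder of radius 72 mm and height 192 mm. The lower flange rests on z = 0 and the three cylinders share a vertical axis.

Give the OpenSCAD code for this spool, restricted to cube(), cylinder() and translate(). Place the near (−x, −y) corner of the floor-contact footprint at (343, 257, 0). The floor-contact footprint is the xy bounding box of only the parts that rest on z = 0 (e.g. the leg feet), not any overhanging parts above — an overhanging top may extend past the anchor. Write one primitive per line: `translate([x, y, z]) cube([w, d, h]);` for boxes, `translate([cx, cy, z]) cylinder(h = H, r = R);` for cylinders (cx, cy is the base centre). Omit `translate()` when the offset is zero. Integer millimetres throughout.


translate([505, 419, 0]) cylinder(h = 18, r = 162);
translate([505, 419, 18]) cylinder(h = 192, r = 72);
translate([505, 419, 210]) cylinder(h = 18, r = 162);


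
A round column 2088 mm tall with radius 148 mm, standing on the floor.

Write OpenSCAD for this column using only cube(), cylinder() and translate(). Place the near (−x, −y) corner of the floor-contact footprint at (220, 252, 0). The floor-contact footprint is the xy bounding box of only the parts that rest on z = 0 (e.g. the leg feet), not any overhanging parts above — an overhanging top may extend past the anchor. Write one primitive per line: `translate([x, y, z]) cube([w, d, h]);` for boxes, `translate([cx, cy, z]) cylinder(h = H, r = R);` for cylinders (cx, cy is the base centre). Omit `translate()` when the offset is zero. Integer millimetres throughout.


translate([368, 400, 0]) cylinder(h = 2088, r = 148);


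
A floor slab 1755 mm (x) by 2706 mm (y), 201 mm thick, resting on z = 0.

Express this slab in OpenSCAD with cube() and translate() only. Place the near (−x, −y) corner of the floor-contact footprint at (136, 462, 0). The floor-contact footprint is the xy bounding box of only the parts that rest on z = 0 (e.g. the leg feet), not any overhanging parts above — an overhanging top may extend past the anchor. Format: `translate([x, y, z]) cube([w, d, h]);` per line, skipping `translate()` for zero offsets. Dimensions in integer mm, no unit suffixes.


translate([136, 462, 0]) cube([1755, 2706, 201]);


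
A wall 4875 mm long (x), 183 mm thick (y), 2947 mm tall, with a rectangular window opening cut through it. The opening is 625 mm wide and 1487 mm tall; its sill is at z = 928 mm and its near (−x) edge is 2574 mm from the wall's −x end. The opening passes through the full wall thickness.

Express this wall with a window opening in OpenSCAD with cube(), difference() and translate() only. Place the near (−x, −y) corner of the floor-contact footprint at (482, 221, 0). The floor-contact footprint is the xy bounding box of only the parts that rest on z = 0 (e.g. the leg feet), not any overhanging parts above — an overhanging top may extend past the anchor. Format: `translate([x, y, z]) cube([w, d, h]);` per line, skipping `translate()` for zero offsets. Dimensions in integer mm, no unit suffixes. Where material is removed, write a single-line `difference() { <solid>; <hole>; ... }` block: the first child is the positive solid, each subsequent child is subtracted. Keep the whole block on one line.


difference() { translate([482, 221, 0]) cube([4875, 183, 2947]); translate([3056, 221, 928]) cube([625, 183, 1487]); }


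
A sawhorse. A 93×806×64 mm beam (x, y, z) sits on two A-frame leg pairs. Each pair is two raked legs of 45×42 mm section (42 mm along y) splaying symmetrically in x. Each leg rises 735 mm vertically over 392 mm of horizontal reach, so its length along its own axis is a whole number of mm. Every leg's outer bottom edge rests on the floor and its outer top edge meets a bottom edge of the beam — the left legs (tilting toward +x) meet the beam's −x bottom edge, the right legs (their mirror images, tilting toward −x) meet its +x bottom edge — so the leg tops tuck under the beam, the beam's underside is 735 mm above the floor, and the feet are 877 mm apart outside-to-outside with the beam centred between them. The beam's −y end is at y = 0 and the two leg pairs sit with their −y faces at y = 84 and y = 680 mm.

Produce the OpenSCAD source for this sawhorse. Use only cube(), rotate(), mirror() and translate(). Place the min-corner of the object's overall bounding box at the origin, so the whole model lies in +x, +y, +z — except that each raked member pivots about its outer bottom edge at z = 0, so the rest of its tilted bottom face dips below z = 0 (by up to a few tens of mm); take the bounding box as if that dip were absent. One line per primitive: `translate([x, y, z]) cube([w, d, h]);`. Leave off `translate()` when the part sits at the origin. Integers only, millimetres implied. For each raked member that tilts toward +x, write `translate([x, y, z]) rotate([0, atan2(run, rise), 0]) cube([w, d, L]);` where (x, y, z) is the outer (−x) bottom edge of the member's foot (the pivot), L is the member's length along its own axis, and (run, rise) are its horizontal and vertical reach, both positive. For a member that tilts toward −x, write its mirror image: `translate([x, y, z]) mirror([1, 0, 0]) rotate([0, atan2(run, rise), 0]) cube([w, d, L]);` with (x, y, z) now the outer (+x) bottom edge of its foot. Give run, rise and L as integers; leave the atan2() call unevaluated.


translate([392, 0, 735]) cube([93, 806, 64]);
translate([0, 84, 0]) rotate([0, atan2(392, 735), 0]) cube([45, 42, 833]);
translate([877, 84, 0]) mirror([1, 0, 0]) rotate([0, atan2(392, 735), 0]) cube([45, 42, 833]);
translate([0, 680, 0]) rotate([0, atan2(392, 735), 0]) cube([45, 42, 833]);
translate([877, 680, 0]) mirror([1, 0, 0]) rotate([0, atan2(392, 735), 0]) cube([45, 42, 833]);


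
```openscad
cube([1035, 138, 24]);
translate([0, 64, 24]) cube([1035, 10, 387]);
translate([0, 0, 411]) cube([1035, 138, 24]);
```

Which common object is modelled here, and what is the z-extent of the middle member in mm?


An I-beam. The web height is 387 mm.

Two wide flanges with a thin centred web — an I-beam. Overall 435 mm minus two 24 mm flanges gives a web of 435 − 2·24 = 387 mm.


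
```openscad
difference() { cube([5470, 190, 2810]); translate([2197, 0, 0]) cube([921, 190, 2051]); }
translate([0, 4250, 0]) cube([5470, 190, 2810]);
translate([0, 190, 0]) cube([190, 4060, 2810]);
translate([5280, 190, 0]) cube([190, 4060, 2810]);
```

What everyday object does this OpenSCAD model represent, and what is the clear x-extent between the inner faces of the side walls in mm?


A single room. The interior width is 5090 mm.

Four walls enclosing a rectangle with a door in the front wall — a room. Outside width 5470 minus two 190 mm walls gives 5090 mm.


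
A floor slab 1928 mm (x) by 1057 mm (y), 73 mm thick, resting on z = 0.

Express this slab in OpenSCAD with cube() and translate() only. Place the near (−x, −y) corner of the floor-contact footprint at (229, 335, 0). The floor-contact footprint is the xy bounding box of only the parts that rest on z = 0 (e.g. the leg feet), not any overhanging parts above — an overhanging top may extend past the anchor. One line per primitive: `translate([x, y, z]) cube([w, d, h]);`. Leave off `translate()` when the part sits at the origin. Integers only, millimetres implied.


translate([229, 335, 0]) cube([1928, 1057, 73]);


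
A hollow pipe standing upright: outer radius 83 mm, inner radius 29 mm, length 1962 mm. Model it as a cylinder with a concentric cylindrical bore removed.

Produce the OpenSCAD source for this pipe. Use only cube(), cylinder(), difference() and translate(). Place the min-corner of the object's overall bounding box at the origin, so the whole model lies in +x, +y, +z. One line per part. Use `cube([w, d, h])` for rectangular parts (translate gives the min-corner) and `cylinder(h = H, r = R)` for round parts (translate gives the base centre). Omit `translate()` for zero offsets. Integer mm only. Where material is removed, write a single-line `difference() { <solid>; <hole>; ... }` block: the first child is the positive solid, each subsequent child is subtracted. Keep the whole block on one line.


difference() { translate([83, 83, 0]) cylinder(h = 1962, r = 83); translate([83, 83, 0]) cylinder(h = 1962, r = 29); }


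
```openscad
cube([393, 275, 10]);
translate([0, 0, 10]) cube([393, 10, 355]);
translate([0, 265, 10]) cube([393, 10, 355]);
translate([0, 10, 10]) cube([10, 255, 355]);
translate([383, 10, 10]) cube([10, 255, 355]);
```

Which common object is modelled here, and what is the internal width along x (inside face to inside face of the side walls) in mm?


An open box. The internal width is 373 mm.

A 393×275 base slab with four walls standing on it — an open box. The base is 393 mm wide and the walls are 10 mm thick, so the internal width is 393 − 2 × 10 = 373 mm.


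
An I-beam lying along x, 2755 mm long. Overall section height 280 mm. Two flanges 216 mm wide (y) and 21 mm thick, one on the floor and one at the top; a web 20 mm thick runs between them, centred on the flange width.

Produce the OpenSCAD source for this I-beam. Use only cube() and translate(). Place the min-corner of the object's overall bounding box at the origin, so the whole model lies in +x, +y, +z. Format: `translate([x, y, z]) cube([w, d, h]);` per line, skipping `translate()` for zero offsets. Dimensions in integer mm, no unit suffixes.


cube([2755, 216, 21]);
translate([0, 98, 21]) cube([2755, 20, 238]);
translate([0, 0, 259]) cube([2755, 216, 21]);


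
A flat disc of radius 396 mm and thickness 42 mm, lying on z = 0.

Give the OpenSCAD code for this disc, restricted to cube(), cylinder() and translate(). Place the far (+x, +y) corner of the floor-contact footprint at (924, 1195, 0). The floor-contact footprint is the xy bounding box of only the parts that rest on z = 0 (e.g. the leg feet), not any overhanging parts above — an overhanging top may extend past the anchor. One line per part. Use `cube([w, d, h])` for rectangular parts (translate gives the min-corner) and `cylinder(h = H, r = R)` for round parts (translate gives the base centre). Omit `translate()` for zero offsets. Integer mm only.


translate([528, 799, 0]) cylinder(h = 42, r = 396);


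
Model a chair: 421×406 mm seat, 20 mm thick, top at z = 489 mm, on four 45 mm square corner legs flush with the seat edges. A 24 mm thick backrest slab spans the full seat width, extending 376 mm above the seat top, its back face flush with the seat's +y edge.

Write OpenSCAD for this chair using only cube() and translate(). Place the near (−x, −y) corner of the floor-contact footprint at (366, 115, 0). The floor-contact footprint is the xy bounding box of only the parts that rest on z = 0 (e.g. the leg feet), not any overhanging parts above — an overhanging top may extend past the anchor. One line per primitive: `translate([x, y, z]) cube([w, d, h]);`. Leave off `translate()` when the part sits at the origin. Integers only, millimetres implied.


translate([366, 115, 469]) cube([421, 406, 20]);
translate([366, 115, 0]) cube([45, 45, 469]);
translate([742, 115, 0]) cube([45, 45, 469]);
translate([366, 476, 0]) cube([45, 45, 469]);
translate([742, 476, 0]) cube([45, 45, 469]);
translate([366, 497, 489]) cube([421, 24, 376]);


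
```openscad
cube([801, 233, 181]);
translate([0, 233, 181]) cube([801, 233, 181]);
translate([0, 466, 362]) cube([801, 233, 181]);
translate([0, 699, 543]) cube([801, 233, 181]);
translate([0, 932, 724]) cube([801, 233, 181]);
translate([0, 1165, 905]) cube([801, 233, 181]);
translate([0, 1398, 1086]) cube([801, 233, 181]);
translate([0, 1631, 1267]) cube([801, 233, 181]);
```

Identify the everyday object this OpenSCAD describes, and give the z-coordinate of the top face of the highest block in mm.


A staircase. The total rise is 1448 mm.

8 identical blocks, each offset up and back from the previous — a staircase. Each step is 181 mm tall and there are 8 of them, so the total rise is 8 × 181 = 1448 mm.


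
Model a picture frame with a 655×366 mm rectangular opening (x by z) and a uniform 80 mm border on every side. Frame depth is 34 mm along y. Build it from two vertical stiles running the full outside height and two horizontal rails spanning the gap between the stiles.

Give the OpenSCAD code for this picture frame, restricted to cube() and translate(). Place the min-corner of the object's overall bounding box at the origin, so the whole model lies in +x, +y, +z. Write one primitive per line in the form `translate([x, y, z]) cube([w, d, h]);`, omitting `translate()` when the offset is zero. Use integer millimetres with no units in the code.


cube([80, 34, 526]);
translate([735, 0, 0]) cube([80, 34, 526]);
translate([80, 0, 0]) cube([655, 34, 80]);
translate([80, 0, 446]) cube([655, 34, 80]);


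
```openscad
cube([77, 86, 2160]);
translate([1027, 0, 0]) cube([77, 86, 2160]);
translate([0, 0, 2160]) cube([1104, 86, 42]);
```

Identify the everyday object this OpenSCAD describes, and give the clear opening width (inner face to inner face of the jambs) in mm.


A door frame. The clear opening width is 950 mm.

Two 2160 mm tall posts with a header on top — a door frame. The left jamb is 77 mm wide at x = 0; the right jamb starts at x = 1027. The clear opening is 1027 − 77 = 950 mm.


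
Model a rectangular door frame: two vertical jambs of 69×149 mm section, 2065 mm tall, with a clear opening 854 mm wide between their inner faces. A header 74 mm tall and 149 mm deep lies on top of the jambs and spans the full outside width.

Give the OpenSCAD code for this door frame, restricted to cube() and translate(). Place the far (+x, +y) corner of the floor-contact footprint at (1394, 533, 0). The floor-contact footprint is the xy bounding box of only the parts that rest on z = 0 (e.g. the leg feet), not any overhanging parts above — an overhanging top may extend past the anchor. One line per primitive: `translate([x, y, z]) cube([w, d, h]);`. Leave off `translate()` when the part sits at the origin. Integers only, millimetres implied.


translate([402, 384, 0]) cube([69, 149, 2065]);
translate([1325, 384, 0]) cube([69, 149, 2065]);
translate([402, 384, 2065]) cube([992, 149, 74]);


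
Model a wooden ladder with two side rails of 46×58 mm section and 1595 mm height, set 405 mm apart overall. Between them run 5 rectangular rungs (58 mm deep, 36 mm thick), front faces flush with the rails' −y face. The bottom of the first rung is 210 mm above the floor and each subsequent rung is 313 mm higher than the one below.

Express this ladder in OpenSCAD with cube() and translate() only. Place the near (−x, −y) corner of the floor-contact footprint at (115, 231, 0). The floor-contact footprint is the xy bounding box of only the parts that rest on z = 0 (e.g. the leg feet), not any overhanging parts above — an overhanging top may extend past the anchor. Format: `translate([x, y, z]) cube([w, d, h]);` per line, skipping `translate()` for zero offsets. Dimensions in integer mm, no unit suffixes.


translate([115, 231, 0]) cube([46, 58, 1595]);
translate([474, 231, 0]) cube([46, 58, 1595]);
translate([161, 231, 210]) cube([313, 58, 36]);
translate([161, 231, 523]) cube([313, 58, 36]);
translate([161, 231, 836]) cube([313, 58, 36]);
translate([161, 231, 1149]) cube([313, 58, 36]);
translate([161, 231, 1462]) cube([313, 58, 36]);


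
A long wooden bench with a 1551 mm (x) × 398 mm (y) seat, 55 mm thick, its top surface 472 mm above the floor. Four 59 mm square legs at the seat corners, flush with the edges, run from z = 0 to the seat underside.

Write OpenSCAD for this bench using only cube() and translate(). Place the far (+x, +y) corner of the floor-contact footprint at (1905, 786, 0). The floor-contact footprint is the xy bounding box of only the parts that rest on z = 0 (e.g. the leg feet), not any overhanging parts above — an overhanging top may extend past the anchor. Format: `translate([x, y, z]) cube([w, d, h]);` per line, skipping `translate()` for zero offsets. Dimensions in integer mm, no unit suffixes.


translate([354, 388, 417]) cube([1551, 398, 55]);
translate([354, 388, 0]) cube([59, 59, 417]);
translate([354, 727, 0]) cube([59, 59, 417]);
translate([1846, 388, 0]) cube([59, 59, 417]);
translate([1846, 727, 0]) cube([59, 59, 417]);


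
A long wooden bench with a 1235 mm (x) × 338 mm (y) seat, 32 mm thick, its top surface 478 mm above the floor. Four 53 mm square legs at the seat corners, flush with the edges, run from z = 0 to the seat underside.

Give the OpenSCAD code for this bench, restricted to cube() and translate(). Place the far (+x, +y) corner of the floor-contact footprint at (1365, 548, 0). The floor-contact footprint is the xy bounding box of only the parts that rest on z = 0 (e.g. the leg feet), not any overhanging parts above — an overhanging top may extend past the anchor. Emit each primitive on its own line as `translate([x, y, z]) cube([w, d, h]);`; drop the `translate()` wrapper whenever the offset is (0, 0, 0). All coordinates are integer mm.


// leg_h = 478 − 32 = 446
translate([130, 210, 446]) cube([1235, 338, 32]);
translate([130, 210, 0]) cube([53, 53, 446]);
translate([130, 495, 0]) cube([53, 53, 446]);
translate([1312, 210, 0]) cube([53, 53, 446]);
translate([1312, 495, 0]) cube([53, 53, 446]);
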